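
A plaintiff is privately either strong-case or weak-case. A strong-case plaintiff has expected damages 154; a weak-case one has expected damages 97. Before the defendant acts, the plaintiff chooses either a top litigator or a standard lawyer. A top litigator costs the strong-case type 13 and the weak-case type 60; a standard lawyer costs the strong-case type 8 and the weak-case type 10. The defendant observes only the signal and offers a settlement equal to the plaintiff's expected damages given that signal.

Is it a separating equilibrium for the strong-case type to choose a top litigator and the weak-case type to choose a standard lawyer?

If types separate, top litigator earns payment 154 and standard lawyer earns 97.
Strong-case: top litigator gives 154 − 13 = 141; standard lawyer gives 97 − 8 = 89. No deviation. ✓
Weak-case: standard lawyer gives 97 − 10 = 87; top litigator gives 154 − 60 = 94. Would deviate. ✗

No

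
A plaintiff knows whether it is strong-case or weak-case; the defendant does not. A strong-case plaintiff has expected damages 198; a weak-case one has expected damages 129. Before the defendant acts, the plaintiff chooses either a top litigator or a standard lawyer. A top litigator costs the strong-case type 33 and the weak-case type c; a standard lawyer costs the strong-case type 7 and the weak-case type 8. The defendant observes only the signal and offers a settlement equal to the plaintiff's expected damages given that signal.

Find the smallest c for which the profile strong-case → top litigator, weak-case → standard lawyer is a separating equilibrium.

Under separation: top litigator → strong-case (pays 198); standard lawyer → weak-case (pays 129).
Strong-case: 198 − 33 = 165 ≥ 129 − 7 = 122. Holds regardless of c. ✓
Weak-case: 129 − 8 ≥ 198 − c, so c ≥ 198 − 121 = 77.

77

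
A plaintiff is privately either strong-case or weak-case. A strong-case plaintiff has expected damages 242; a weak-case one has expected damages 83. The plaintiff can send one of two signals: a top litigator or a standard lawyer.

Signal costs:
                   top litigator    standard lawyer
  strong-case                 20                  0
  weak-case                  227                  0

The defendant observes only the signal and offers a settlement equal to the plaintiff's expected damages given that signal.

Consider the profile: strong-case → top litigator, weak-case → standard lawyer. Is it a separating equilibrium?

Yes

Under separation the defendant infers type exactly: top litigator → strong-case (pays 242), standard lawyer → weak-case (pays 83).
Strong-case: top litigator gives 242 − 20 = 222; standard lawyer gives 83 − 0 = 83. No deviation. ✓
Weak-case: standard lawyer gives 83 − 0 = 83; top litigator gives 242 − 227 = 15. No deviation. ✓
Both incentive constraints hold.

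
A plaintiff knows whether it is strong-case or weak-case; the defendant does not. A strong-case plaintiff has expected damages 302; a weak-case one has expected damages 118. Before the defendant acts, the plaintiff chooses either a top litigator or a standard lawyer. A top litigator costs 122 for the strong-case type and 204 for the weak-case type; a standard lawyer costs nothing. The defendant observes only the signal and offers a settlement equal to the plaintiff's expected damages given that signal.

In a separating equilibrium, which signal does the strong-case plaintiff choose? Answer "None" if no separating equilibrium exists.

top litigator

Try strong-case → top litigator, weak-case → standard lawyer:
  If types separate, top litigator earns payment 302 and standard lawyer earns 118.
  Strong-case: top litigator gives 302 − 122 = 180; standard lawyer gives 118 − 0 = 118. No deviation. ✓
  Weak-case: standard lawyer gives 118 − 0 = 118; top litigator gives 302 − 204 = 98. No deviation. ✓
Both hold — the strong-case type sends top litigator.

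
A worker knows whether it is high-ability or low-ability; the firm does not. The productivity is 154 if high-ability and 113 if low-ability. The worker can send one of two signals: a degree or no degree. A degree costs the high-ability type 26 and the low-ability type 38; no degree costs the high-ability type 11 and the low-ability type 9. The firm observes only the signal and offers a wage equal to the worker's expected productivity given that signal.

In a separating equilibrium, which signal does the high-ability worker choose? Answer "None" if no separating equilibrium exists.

None

Try high-ability → degree, low-ability → no degree:
  Under separation the firm infers type exactly: degree → high-ability (pays 154), no degree → low-ability (pays 113).
  High-ability: degree gives 154 − 26 = 128; no degree gives 113 − 11 = 102. No deviation. ✓
  Low-ability: no degree gives 113 − 9 = 104; degree gives 154 − 38 = 116. Would deviate. ✗
Try high-ability → no degree, low-ability → degree:
  Under separation the firm infers type exactly: no degree → high-ability (pays 154), degree → low-ability (pays 113).
  High-ability: no degree gives 154 − 11 = 143; degree gives 113 − 26 = 87. No deviation. ✓
  Low-ability: degree gives 113 − 38 = 75; no degree gives 154 − 9 = 145. Would deviate. ✗
Neither assignment is incentive-compatible.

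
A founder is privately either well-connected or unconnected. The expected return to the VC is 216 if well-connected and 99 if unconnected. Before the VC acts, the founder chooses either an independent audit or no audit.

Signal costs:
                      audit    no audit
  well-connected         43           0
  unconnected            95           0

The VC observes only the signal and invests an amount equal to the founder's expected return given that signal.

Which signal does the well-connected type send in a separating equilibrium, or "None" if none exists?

None

Try well-connected → audit, unconnected → no audit:
  If types separate, audit earns payment 216 and no audit earns 99.
  Well-connected: audit gives 216 − 43 = 173; no audit gives 99 − 0 = 99. No deviation. ✓
  Unconnected: no audit gives 99 − 0 = 99; audit gives 216 − 95 = 121. Would deviate. ✗
Try well-connected → no audit, unconnected → audit:
  If types separate, no audit earns payment 216 and audit earns 99.
  Well-connected: no audit gives 216 − 0 = 216; audit gives 99 − 43 = 56. No deviation. ✓
  Unconnected: audit gives 99 − 95 = 4; no audit gives 216 − 0 = 216. Would deviate. ✗
Neither assignment is incentive-compatible.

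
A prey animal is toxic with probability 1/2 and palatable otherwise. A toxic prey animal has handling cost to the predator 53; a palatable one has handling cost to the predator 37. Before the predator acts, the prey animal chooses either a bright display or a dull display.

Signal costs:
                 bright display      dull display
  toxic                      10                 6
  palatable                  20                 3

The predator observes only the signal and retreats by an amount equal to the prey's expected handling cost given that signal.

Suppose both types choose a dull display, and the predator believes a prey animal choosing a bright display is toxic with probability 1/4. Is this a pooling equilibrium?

Yes

At the pooled signal (dull display) the predator holds the prior 1/2 and pays 1/2·53 + 1/2·37 = 45. Off-path (bright display) belief 1/4 gives 1/4·53 + 3/4·37 = 41.
Toxic: dull display gives 45 − 6 = 39; bright display gives 41 − 10 = 31. Stays. ✓
Palatable: dull display gives 45 − 3 = 42; bright display gives 41 − 20 = 21. Stays. ✓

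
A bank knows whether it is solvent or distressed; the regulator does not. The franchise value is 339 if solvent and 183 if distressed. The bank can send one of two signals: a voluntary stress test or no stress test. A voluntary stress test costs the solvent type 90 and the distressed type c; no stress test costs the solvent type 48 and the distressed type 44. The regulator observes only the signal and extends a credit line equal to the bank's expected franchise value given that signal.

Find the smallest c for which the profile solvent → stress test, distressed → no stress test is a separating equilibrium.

200

Under separation: stress test → solvent (pays 339); no stress test → distressed (pays 183).
Solvent: 339 − 90 = 249 ≥ 183 − 48 = 135. Holds regardless of c. ✓
Distressed: 183 − 44 ≥ 339 − c, so c ≥ 339 − 139 = 200.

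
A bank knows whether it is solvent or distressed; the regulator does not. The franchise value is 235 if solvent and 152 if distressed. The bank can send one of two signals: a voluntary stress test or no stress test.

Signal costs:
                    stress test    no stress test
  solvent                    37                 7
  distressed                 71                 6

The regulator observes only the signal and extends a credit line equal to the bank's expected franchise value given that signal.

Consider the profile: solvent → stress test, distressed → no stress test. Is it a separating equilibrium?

No

Under separation the regulator infers type exactly: stress test → solvent (pays 235), no stress test → distressed (pays 152).
Solvent: stress test gives 235 − 37 = 198; no stress test gives 152 − 7 = 145. No deviation. ✓
Distressed: no stress test gives 152 − 6 = 146; stress test gives 235 − 71 = 164. Would deviate. ✗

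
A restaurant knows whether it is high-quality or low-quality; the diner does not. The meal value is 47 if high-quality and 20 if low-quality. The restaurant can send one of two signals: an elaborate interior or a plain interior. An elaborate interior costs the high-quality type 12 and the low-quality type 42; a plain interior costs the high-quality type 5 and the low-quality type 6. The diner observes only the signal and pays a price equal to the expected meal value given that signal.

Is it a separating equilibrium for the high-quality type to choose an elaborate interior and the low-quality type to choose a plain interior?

Yes

If types separate, elaborate interior earns payment 47 and plain interior earns 20.
High-quality: elaborate interior gives 47 − 12 = 35; plain interior gives 20 − 5 = 15. No deviation. ✓
Low-quality: plain interior gives 20 − 6 = 14; elaborate interior gives 47 − 42 = 5. No deviation. ✓
Neither type gains from mimicking the other.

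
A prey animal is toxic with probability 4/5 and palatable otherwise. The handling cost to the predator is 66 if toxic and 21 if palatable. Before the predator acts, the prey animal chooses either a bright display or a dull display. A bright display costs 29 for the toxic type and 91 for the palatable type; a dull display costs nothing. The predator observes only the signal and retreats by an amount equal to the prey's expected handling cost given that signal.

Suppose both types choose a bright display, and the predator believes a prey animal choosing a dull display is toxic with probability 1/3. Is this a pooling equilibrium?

No

At the pooled signal (bright display) the predator holds the prior 4/5 and pays 4/5·66 + 1/5·21 = 57. Off-path (dull display) belief 1/3 gives 1/3·66 + 2/3·21 = 36.
Toxic: bright display gives 57 − 29 = 28; dull display gives 36 − 0 = 36. Deviates. ✗
Palatable: bright display gives 57 − 91 = -34; dull display gives 36 − 0 = 36. Deviates. ✗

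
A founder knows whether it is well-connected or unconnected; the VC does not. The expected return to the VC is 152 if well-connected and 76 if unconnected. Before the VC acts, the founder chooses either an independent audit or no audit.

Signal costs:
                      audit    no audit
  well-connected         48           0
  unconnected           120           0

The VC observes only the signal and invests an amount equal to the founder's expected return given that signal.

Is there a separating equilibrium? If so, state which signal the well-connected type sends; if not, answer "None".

Try well-connected → audit, unconnected → no audit:
  If types separate, audit earns payment 152 and no audit earns 76.
  Well-connected: audit gives 152 − 48 = 104; no audit gives 76 − 0 = 76. No deviation. ✓
  Unconnected: no audit gives 76 − 0 = 76; audit gives 152 − 120 = 32. No deviation. ✓
Both hold — the well-connected type sends audit.

audit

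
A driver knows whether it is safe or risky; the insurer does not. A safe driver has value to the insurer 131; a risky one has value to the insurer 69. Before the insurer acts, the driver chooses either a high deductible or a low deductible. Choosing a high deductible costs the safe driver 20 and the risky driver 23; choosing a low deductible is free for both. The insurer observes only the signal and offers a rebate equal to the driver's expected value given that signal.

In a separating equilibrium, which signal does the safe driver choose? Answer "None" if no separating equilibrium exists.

Try safe → high deductible, risky → low deductible:
  If types separate, high deductible earns payment 131 and low deductible earns 69.
  Safe: high deductible gives 131 − 20 = 111; low deductible gives 69 − 0 = 69. No deviation. ✓
  Risky: low deductible gives 69 − 0 = 69; high deductible gives 131 − 23 = 108. Would deviate. ✗
Try safe → low deductible, risky → high deductible:
  If types separate, low deductible earns payment 131 and high deductible earns 69.
  Safe: low deductible gives 131 − 0 = 131; high deductible gives 69 − 20 = 49. No deviation. ✓
  Risky: high deductible gives 69 − 23 = 46; low deductible gives 131 − 0 = 131. Would deviate. ✗
Neither assignment is incentive-compatible.

None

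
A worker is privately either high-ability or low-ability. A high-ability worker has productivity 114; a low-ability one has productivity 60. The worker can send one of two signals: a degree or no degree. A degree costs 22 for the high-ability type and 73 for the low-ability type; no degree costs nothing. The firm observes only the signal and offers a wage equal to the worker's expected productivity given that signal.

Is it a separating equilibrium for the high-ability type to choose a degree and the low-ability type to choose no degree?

Yes

Under separation the firm infers type exactly: degree → high-ability (pays 114), no degree → low-ability (pays 60).
High-ability: degree gives 114 − 22 = 92; no degree gives 60 − 0 = 60. No deviation. ✓
Low-ability: no degree gives 60 − 0 = 60; degree gives 114 − 73 = 41. No deviation. ✓
Both incentive constraints hold.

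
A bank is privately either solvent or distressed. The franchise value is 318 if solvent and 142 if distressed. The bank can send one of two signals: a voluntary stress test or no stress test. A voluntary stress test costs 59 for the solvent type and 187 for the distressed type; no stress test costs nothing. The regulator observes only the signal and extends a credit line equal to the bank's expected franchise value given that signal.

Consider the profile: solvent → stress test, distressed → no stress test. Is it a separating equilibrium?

Under separation the regulator infers type exactly: stress test → solvent (pays 318), no stress test → distressed (pays 142).
Solvent: stress test gives 318 − 59 = 259; no stress test gives 142 − 0 = 142. No deviation. ✓
Distressed: no stress test gives 142 − 0 = 142; stress test gives 318 − 187 = 131. No deviation. ✓
Both incentive constraints hold.

Yes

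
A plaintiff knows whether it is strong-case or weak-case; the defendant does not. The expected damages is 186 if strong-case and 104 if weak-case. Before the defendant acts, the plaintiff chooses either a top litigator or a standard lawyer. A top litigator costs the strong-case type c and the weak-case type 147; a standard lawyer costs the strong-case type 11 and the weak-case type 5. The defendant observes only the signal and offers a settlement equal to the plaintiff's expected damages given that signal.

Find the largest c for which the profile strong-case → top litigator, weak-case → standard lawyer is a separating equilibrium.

Under separation: top litigator → strong-case (pays 186); standard lawyer → weak-case (pays 104).
Weak-case: 104 − 5 = 99 ≥ 186 − 147 = 39. Holds regardless of c. ✓
Strong-case: 186 − c ≥ 104 − 11, so c ≤ 186 − 93 = 93.

93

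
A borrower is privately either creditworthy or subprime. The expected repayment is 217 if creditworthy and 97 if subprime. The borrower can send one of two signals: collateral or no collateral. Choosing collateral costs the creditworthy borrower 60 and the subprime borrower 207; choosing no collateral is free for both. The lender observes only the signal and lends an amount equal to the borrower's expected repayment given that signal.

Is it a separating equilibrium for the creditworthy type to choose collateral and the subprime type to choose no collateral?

Yes

Under separation the lender infers type exactly: collateral → creditworthy (pays 217), no collateral → subprime (pays 97).
Creditworthy: collateral gives 217 − 60 = 157; no collateral gives 97 − 0 = 97. No deviation. ✓
Subprime: no collateral gives 97 − 0 = 97; collateral gives 217 − 207 = 10. No deviation. ✓
Both incentive constraints hold.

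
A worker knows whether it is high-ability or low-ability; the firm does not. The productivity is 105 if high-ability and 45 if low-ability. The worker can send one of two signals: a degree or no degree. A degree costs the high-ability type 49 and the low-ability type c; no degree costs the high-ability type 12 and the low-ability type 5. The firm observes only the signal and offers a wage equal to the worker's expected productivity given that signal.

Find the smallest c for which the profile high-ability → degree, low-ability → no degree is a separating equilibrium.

65

Under separation: degree → high-ability (pays 105); no degree → low-ability (pays 45).
High-ability: 105 − 49 = 56 ≥ 45 − 12 = 33. Holds regardless of c. ✓
Low-ability: 45 − 5 ≥ 105 − c, so c ≥ 105 − 40 = 65.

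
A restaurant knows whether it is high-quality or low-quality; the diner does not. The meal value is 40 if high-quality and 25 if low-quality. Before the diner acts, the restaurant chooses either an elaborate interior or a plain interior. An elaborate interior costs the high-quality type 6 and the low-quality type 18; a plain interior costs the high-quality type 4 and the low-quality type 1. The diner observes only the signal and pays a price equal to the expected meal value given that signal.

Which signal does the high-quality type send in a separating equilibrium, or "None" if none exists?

Try high-quality → elaborate interior, low-quality → plain interior:
  If types separate, elaborate interior earns payment 40 and plain interior earns 25.
  High-quality: elaborate interior gives 40 − 6 = 34; plain interior gives 25 − 4 = 21. No deviation. ✓
  Low-quality: plain interior gives 25 − 1 = 24; elaborate interior gives 40 − 18 = 22. No deviation. ✓
Both hold — the high-quality type sends elaborate interior.

elaborate interior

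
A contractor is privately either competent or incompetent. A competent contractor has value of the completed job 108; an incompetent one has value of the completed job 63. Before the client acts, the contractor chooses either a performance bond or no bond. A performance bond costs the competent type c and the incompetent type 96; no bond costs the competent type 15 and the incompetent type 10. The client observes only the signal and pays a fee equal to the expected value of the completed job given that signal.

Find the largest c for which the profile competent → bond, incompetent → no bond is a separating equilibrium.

60

Under separation: bond → competent (pays 108); no bond → incompetent (pays 63).
Incompetent: 63 − 10 = 53 ≥ 108 − 96 = 12. Holds regardless of c. ✓
Competent: 108 − c ≥ 63 − 15, so c ≤ 108 − 48 = 60.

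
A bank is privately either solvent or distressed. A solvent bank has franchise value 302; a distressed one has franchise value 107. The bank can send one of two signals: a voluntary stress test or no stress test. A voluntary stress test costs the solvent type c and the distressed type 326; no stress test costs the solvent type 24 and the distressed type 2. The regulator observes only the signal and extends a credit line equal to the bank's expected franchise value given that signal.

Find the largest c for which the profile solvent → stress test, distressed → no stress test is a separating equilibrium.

219

Under separation: stress test → solvent (pays 302); no stress test → distressed (pays 107).
Distressed: 107 − 2 = 105 ≥ 302 − 326 = -24. Holds regardless of c. ✓
Solvent: 302 − c ≥ 107 − 24, so c ≤ 302 − 83 = 219.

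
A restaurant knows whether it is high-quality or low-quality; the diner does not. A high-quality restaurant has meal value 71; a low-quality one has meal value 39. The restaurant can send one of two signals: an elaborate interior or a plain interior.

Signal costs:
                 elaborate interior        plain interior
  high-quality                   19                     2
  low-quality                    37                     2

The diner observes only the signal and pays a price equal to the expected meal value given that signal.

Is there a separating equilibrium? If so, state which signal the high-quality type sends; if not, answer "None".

Try high-quality → elaborate interior, low-quality → plain interior:
  If types separate, elaborate interior earns payment 71 and plain interior earns 39.
  High-quality: elaborate interior gives 71 − 19 = 52; plain interior gives 39 − 2 = 37. No deviation. ✓
  Low-quality: plain interior gives 39 − 2 = 37; elaborate interior gives 71 − 37 = 34. No deviation. ✓
Both hold — the high-quality type sends elaborate interior.

elaborate interior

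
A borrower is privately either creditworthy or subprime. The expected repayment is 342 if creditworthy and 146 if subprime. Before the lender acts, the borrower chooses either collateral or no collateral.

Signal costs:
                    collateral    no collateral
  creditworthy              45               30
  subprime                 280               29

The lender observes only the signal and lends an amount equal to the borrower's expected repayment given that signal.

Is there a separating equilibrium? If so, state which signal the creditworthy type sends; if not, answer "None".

collateral

Try creditworthy → collateral, subprime → no collateral:
  Under separation the lender infers type exactly: collateral → creditworthy (pays 342), no collateral → subprime (pays 146).
  Creditworthy: collateral gives 342 − 45 = 297; no collateral gives 146 − 30 = 116. No deviation. ✓
  Subprime: no collateral gives 146 − 29 = 117; collateral gives 342 − 280 = 62. No deviation. ✓
Both hold — the creditworthy type sends collateral.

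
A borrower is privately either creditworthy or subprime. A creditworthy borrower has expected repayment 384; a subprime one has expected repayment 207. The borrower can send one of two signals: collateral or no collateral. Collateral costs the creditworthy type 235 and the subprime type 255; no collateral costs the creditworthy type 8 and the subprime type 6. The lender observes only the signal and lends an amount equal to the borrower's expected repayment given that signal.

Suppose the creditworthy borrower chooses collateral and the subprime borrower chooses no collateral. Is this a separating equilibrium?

No

If types separate, collateral earns payment 384 and no collateral earns 207.
Creditworthy: collateral gives 384 − 235 = 149; no collateral gives 207 − 8 = 199. Would deviate. ✗
Subprime: no collateral gives 207 − 6 = 201; collateral gives 384 − 255 = 129. No deviation. ✓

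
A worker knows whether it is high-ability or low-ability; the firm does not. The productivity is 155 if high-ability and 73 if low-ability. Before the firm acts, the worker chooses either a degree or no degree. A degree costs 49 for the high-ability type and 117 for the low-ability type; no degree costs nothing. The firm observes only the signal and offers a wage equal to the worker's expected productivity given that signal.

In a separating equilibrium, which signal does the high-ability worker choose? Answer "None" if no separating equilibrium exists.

Try high-ability → degree, low-ability → no degree:
  If types separate, degree earns payment 155 and no degree earns 73.
  High-ability: degree gives 155 − 49 = 106; no degree gives 73 − 0 = 73. No deviation. ✓
  Low-ability: no degree gives 73 − 0 = 73; degree gives 155 − 117 = 38. No deviation. ✓
Both hold — the high-ability type sends degree.

degree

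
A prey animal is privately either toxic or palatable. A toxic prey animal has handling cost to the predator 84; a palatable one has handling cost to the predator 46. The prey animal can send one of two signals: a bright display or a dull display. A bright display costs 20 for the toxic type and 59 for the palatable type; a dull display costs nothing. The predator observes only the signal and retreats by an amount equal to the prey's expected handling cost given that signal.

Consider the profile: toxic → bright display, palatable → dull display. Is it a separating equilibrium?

If types separate, bright display earns payment 84 and dull display earns 46.
Toxic: bright display gives 84 − 20 = 64; dull display gives 46 − 0 = 46. No deviation. ✓
Palatable: dull display gives 46 − 0 = 46; bright display gives 84 − 59 = 25. No deviation. ✓
Neither type gains from mimicking the other.

Yes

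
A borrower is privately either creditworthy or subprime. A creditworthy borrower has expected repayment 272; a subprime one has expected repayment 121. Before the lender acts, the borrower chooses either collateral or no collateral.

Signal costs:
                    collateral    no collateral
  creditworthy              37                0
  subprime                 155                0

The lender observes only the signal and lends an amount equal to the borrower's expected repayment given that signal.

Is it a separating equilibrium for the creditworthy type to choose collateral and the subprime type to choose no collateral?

Yes

If types separate, collateral earns payment 272 and no collateral earns 121.
Creditworthy: collateral gives 272 − 37 = 235; no collateral gives 121 − 0 = 121. No deviation. ✓
Subprime: no collateral gives 121 − 0 = 121; collateral gives 272 − 155 = 117. No deviation. ✓
Both incentive constraints hold.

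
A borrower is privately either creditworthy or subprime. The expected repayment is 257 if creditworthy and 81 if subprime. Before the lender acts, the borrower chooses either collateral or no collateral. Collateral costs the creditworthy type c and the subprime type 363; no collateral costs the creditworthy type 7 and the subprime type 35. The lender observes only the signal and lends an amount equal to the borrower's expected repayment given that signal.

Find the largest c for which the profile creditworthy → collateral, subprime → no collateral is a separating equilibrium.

Under separation: collateral → creditworthy (pays 257); no collateral → subprime (pays 81).
Subprime: 81 − 35 = 46 ≥ 257 − 363 = -106. Holds regardless of c. ✓
Creditworthy: 257 − c ≥ 81 − 7, so c ≤ 257 − 74 = 183.

183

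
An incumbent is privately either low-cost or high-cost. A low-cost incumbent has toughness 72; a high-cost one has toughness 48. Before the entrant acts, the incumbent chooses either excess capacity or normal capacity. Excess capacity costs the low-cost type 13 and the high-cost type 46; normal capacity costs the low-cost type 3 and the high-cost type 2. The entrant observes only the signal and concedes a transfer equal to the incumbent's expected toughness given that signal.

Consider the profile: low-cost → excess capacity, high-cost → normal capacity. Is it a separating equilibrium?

Yes

If types separate, excess capacity earns payment 72 and normal capacity earns 48.
Low-cost: excess capacity gives 72 − 13 = 59; normal capacity gives 48 − 3 = 45. No deviation. ✓
High-cost: normal capacity gives 48 − 2 = 46; excess capacity gives 72 − 46 = 26. No deviation. ✓
Both incentive constraints hold.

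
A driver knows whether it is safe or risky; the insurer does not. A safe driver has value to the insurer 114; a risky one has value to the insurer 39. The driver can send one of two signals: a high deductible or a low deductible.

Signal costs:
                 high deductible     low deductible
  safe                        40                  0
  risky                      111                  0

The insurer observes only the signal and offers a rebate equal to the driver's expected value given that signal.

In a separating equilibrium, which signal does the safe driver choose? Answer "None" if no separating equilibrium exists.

high deductible

Try safe → high deductible, risky → low deductible:
  If types separate, high deductible earns payment 114 and low deductible earns 39.
  Safe: high deductible gives 114 − 40 = 74; low deductible gives 39 − 0 = 39. No deviation. ✓
  Risky: low deductible gives 39 − 0 = 39; high deductible gives 114 − 111 = 3. No deviation. ✓
Both hold — the safe type sends high deductible.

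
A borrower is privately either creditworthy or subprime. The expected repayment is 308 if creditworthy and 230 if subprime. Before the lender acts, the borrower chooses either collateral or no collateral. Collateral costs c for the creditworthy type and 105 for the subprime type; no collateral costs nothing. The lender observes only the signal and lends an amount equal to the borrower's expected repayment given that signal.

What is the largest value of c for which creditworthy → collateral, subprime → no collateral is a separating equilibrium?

78

Under separation: collateral → creditworthy (pays 308); no collateral → subprime (pays 230).
Subprime: 230 − 0 = 230 ≥ 308 − 105 = 203. Holds regardless of c. ✓
Creditworthy: 308 − c ≥ 230 − 0, so c ≤ 308 − 230 = 78.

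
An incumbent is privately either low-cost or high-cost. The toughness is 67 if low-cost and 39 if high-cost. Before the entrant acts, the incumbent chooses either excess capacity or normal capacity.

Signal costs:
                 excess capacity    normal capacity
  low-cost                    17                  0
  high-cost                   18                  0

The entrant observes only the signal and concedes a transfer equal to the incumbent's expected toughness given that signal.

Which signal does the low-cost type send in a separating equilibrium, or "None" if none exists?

Try low-cost → excess capacity, high-cost → normal capacity:
  If types separate, excess capacity earns payment 67 and normal capacity earns 39.
  Low-cost: excess capacity gives 67 − 17 = 50; normal capacity gives 39 − 0 = 39. No deviation. ✓
  High-cost: normal capacity gives 39 − 0 = 39; excess capacity gives 67 − 18 = 49. Would deviate. ✗
Try low-cost → normal capacity, high-cost → excess capacity:
  If types separate, normal capacity earns payment 67 and excess capacity earns 39.
  Low-cost: normal capacity gives 67 − 0 = 67; excess capacity gives 39 − 17 = 22. No deviation. ✓
  High-cost: excess capacity gives 39 − 18 = 21; normal capacity gives 67 − 0 = 67. Would deviate. ✗
Neither assignment is incentive-compatible.

None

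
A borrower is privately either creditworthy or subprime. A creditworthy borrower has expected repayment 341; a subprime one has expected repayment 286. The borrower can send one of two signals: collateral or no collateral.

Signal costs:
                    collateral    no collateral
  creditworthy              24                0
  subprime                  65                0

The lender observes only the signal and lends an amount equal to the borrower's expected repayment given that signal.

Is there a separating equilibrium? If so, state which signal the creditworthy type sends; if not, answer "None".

collateral

Try creditworthy → collateral, subprime → no collateral:
  Under separation the lender infers type exactly: collateral → creditworthy (pays 341), no collateral → subprime (pays 286).
  Creditworthy: collateral gives 341 − 24 = 317; no collateral gives 286 − 0 = 286. No deviation. ✓
  Subprime: no collateral gives 286 − 0 = 286; collateral gives 341 − 65 = 276. No deviation. ✓
Both hold — the creditworthy type sends collateral.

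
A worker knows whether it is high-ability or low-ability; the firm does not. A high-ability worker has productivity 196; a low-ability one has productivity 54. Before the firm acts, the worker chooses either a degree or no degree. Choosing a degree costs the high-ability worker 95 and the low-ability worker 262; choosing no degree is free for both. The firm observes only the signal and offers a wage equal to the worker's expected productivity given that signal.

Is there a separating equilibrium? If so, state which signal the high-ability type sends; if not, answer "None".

degree

Try high-ability → degree, low-ability → no degree:
  Under separation the firm infers type exactly: degree → high-ability (pays 196), no degree → low-ability (pays 54).
  High-ability: degree gives 196 − 95 = 101; no degree gives 54 − 0 = 54. No deviation. ✓
  Low-ability: no degree gives 54 − 0 = 54; degree gives 196 − 262 = -66. No deviation. ✓
Both hold — the high-ability type sends degree.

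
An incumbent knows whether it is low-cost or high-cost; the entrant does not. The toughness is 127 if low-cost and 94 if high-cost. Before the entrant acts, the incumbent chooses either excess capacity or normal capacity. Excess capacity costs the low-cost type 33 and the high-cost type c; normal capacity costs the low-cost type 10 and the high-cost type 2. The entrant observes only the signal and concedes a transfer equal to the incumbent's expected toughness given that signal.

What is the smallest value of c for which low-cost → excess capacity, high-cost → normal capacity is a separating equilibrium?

35

Under separation: excess capacity → low-cost (pays 127); normal capacity → high-cost (pays 94).
Low-cost: 127 − 33 = 94 ≥ 94 − 10 = 84. Holds regardless of c. ✓
High-cost: 94 − 2 ≥ 127 − c, so c ≥ 127 − 92 = 35.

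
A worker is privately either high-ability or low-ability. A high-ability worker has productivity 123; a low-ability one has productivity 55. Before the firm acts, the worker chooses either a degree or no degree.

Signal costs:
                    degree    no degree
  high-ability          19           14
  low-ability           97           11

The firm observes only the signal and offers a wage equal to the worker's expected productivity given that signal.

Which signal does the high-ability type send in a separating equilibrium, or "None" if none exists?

degree

Try high-ability → degree, low-ability → no degree:
  If types separate, degree earns payment 123 and no degree earns 55.
  High-ability: degree gives 123 − 19 = 104; no degree gives 55 − 14 = 41. No deviation. ✓
  Low-ability: no degree gives 55 − 11 = 44; degree gives 123 − 97 = 26. No deviation. ✓
Both hold — the high-ability type sends degree.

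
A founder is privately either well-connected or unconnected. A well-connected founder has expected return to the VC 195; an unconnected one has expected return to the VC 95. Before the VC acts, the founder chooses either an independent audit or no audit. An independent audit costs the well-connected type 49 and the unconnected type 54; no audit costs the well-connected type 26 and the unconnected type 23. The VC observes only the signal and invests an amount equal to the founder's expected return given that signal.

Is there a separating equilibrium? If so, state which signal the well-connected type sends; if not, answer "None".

Try well-connected → audit, unconnected → no audit:
  Under separation the VC infers type exactly: audit → well-connected (pays 195), no audit → unconnected (pays 95).
  Well-connected: audit gives 195 − 49 = 146; no audit gives 95 − 26 = 69. No deviation. ✓
  Unconnected: no audit gives 95 − 23 = 72; audit gives 195 − 54 = 141. Would deviate. ✗
Try well-connected → no audit, unconnected → audit:
  Under separation the VC infers type exactly: no audit → well-connected (pays 195), audit → unconnected (pays 95).
  Well-connected: no audit gives 195 − 26 = 169; audit gives 95 − 49 = 46. No deviation. ✓
  Unconnected: audit gives 95 − 54 = 41; no audit gives 195 − 23 = 172. Would deviate. ✗
Neither assignment is incentive-compatible.

None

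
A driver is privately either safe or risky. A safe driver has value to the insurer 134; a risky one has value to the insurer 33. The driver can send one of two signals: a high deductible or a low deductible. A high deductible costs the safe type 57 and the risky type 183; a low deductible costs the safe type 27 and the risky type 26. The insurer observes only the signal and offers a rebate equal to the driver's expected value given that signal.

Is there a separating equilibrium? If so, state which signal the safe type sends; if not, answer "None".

high deductible

Try safe → high deductible, risky → low deductible:
  If types separate, high deductible earns payment 134 and low deductible earns 33.
  Safe: high deductible gives 134 − 57 = 77; low deductible gives 33 − 27 = 6. No deviation. ✓
  Risky: low deductible gives 33 − 26 = 7; high deductible gives 134 − 183 = -49. No deviation. ✓
Both hold — the safe type sends high deductible.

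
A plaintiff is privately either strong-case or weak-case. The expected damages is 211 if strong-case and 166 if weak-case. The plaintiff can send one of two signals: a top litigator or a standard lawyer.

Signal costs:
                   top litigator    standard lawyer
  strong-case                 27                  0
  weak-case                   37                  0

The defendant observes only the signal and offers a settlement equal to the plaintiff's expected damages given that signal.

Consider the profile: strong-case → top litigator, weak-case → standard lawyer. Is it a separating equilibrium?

Under separation the defendant infers type exactly: top litigator → strong-case (pays 211), standard lawyer → weak-case (pays 166).
Strong-case: top litigator gives 211 − 27 = 184; standard lawyer gives 166 − 0 = 166. No deviation. ✓
Weak-case: standard lawyer gives 166 − 0 = 166; top litigator gives 211 − 37 = 174. Would deviate. ✗

No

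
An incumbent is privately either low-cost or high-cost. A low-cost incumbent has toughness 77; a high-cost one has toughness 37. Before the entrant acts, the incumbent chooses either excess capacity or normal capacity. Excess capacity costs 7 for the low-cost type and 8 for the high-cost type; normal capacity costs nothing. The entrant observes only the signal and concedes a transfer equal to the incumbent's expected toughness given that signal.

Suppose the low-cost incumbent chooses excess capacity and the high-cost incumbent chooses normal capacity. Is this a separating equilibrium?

If types separate, excess capacity earns payment 77 and normal capacity earns 37.
Low-cost: excess capacity gives 77 − 7 = 70; normal capacity gives 37 − 0 = 37. No deviation. ✓
High-cost: normal capacity gives 37 − 0 = 37; excess capacity gives 77 − 8 = 69. Would deviate. ✗

No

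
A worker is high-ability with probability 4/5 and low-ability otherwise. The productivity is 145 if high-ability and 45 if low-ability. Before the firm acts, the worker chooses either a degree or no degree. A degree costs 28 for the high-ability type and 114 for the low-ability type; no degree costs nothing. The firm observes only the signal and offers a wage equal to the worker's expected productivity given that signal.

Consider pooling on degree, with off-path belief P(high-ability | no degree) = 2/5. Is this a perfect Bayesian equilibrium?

No

On the equilibrium path (degree) the firm holds the prior 4/5 and pays 4/5·145 + 1/5·45 = 125. Off-path (no degree) belief 2/5 gives 2/5·145 + 3/5·45 = 85.
High-ability: degree gives 125 − 28 = 97; no degree gives 85 − 0 = 85. Stays. ✓
Low-ability: degree gives 125 − 114 = 11; no degree gives 85 − 0 = 85. Deviates. ✗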